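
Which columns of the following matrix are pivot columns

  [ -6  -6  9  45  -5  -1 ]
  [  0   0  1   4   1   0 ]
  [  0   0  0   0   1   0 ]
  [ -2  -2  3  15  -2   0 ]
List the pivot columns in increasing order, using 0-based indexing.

0, 2, 4, 5

r1 → -1/6·r1
  [  1   1  -3/2  -15/2  5/6  1/6 ]
  [  0   0     1      4    1    0 ]
  [  0   0     0      0    1    0 ]
  [ -2  -2     3     15   -2    0 ]
r4 → r4 + 2·r1
  [ 1  1  -3/2  -15/2   5/6  1/6 ]
  [ 0  0     1      4     1    0 ]
  [ 0  0     0      0     1    0 ]
  [ 0  0     0      0  -1/3  1/3 ]
r4 → r4 + 1/3·r3
  [ 1  1  -3/2  -15/2  5/6  1/6 ]
  [ 0  0     1      4    1    0 ]
  [ 0  0     0      0    1    0 ]
  [ 0  0     0      0    0  1/3 ]
r4 → 3·r4
  [ 1  1  -3/2  -15/2  5/6  1/6 ]
  [ 0  0     1      4    1    0 ]
  [ 0  0     0      0    1    0 ]
  [ 0  0     0      0    0    1 ]
r1 → r1 − 1/6·r4
  [ 1  1  -3/2  -15/2  5/6  0 ]
  [ 0  0     1      4    1  0 ]
  [ 0  0     0      0    1  0 ]
  [ 0  0     0      0    0  1 ]
r2 → r2 − r3
  [ 1  1  -3/2  -15/2  5/6  0 ]
  [ 0  0     1      4    0  0 ]
  [ 0  0     0      0    1  0 ]
  [ 0  0     0      0    0  1 ]
r1 → r1 − 5/6·r3
  [ 1  1  -3/2  -15/2  0  0 ]
  [ 0  0     1      4  0  0 ]
  [ 0  0     0      0  1  0 ]
  [ 0  0     0      0  0  1 ]
r1 → r1 + 3/2·r2
  [ 1  1  0  -3/2  0  0 ]
  [ 0  0  1     4  0  0 ]
  [ 0  0  0     0  1  0 ]
  [ 0  0  0     0  0  1 ]
Pivot columns are the columns containing a leading 1.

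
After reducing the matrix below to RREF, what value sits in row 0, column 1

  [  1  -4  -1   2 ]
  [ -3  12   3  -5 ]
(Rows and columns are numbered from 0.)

-4

ρ2 := ρ2 + 3·ρ1
  [ 1  -4  -1  2 ]
  [ 0   0   0  1 ]
ρ1 := ρ1 − 2·ρ2
  [ 1  -4  -1  0 ]
  [ 0   0   0  1 ]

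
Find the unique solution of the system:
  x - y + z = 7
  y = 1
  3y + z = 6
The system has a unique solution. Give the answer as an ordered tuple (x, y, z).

(5, 1, 3)

Form the augmented matrix and row-reduce:
  [ 1  -1  1  |  7 ]
  [ 0   1  0  |  1 ]
  [ 0   3  1  |  6 ]
r3 := r3 − 3·r2
  [ 1  -1  1  |  7 ]
  [ 0   1  0  |  1 ]
  [ 0   0  1  |  3 ]
r1 := r1 − r3
  [ 1  -1  0  |  4 ]
  [ 0   1  0  |  1 ]
  [ 0   0  1  |  3 ]
r1 := r1 + r2
  [ 1  0  0  |  5 ]
  [ 0  1  0  |  1 ]
  [ 0  0  1  |  3 ]
Reading off the last column: x = 5, y = 1, z = 3.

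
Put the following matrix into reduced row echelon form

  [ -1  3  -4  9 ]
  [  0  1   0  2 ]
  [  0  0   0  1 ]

[[1, 0, 4, 0], [0, 1, 0, 0], [0, 0, 0, 1]]

R1 := -1·R1
R2 := R2 − 2·R3
R1 := R1 + 9·R3
R1 := R1 + 3·R2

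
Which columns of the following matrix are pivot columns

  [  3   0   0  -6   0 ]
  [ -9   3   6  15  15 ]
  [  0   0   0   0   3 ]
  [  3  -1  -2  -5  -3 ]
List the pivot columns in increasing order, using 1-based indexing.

r1 := 1/3·r1
r2 := r2 + 9·r1
r4 := r4 − 3·r1
r2 := 1/3·r2
r4 := r4 + r2
r3 := 1/3·r3
r4 := r4 − 2·r3
r2 := r2 − 5·r3
Pivot columns are the columns containing a leading 1.

1, 2, 5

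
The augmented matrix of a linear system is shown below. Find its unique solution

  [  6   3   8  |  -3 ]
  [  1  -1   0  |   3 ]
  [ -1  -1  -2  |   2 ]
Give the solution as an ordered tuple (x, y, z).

(2, -1, -3/2)

R1 ← 1/6·R1
  [  1  1/2  4/3  |  -1/2 ]
  [  1   -1    0  |     3 ]
  [ -1   -1   -2  |     2 ]
R2 ← R2 − R1
  [  1   1/2   4/3  |  -1/2 ]
  [  0  -3/2  -4/3  |   7/2 ]
  [ -1    -1    -2  |     2 ]
R3 ← R3 + R1
  [ 1   1/2   4/3  |  -1/2 ]
  [ 0  -3/2  -4/3  |   7/2 ]
  [ 0  -1/2  -2/3  |   3/2 ]
R2 ← -2/3·R2
  [ 1   1/2   4/3  |  -1/2 ]
  [ 0     1   8/9  |  -7/3 ]
  [ 0  -1/2  -2/3  |   3/2 ]
R3 ← R3 + 1/2·R2
  [ 1  1/2   4/3  |  -1/2 ]
  [ 0    1   8/9  |  -7/3 ]
  [ 0    0  -2/9  |   1/3 ]
R3 ← -9/2·R3
  [ 1  1/2  4/3  |  -1/2 ]
  [ 0    1  8/9  |  -7/3 ]
  [ 0    0    1  |  -3/2 ]
R2 ← R2 − 8/9·R3
  [ 1  1/2  4/3  |  -1/2 ]
  [ 0    1    0  |    -1 ]
  [ 0    0    1  |  -3/2 ]
R1 ← R1 − 4/3·R3
  [ 1  1/2  0  |   3/2 ]
  [ 0    1  0  |    -1 ]
  [ 0    0  1  |  -3/2 ]
R1 ← R1 − 1/2·R2
  [ 1  0  0  |     2 ]
  [ 0  1  0  |    -1 ]
  [ 0  0  1  |  -3/2 ]
Reading off the last column: x = 2, y = -1, z = -3/2.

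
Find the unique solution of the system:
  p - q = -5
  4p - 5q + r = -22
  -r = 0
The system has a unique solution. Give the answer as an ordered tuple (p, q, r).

Form the augmented matrix and row-reduce:
  [ 1  -1   0  |   -5 ]
  [ 4  -5   1  |  -22 ]
  [ 0   0  -1  |    0 ]
R2 := R2 − 4·R1
  [ 1  -1   0  |  -5 ]
  [ 0  -1   1  |  -2 ]
  [ 0   0  -1  |   0 ]
R2 := -1·R2
  [ 1  -1   0  |  -5 ]
  [ 0   1  -1  |   2 ]
  [ 0   0  -1  |   0 ]
R3 := -1·R3
  [ 1  -1   0  |  -5 ]
  [ 0   1  -1  |   2 ]
  [ 0   0   1  |   0 ]
R2 := R2 + R3
  [ 1  -1  0  |  -5 ]
  [ 0   1  0  |   2 ]
  [ 0   0  1  |   0 ]
R1 := R1 + R2
  [ 1  0  0  |  -3 ]
  [ 0  1  0  |   2 ]
  [ 0  0  1  |   0 ]
Reading off the last column: p = -3, q = 2, r = 0.

(-3, 2, 0)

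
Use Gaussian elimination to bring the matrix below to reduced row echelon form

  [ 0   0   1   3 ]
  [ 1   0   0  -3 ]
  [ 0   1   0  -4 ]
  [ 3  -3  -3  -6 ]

r1 <-> r2
  [ 1   0   0  -3 ]
  [ 0   0   1   3 ]
  [ 0   1   0  -4 ]
  [ 3  -3  -3  -6 ]
r4 → r4 − 3·r1
  [ 1   0   0  -3 ]
  [ 0   0   1   3 ]
  [ 0   1   0  -4 ]
  [ 0  -3  -3   3 ]
r2 <-> r3
  [ 1   0   0  -3 ]
  [ 0   1   0  -4 ]
  [ 0   0   1   3 ]
  [ 0  -3  -3   3 ]
r4 → r4 + 3·r2
  [ 1  0   0  -3 ]
  [ 0  1   0  -4 ]
  [ 0  0   1   3 ]
  [ 0  0  -3  -9 ]
r4 → r4 + 3·r3
  [ 1  0  0  -3 ]
  [ 0  1  0  -4 ]
  [ 0  0  1   3 ]
  [ 0  0  0   0 ]

[[1, 0, 0, -3], [0, 1, 0, -4], [0, 0, 1, 3], [0, 0, 0, 0]]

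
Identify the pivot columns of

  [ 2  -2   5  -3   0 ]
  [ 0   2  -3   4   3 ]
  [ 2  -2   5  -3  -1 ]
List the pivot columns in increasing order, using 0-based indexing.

0, 1, 4

R1 := 1/2·R1
  [ 1  -1  5/2  -3/2   0 ]
  [ 0   2   -3     4   3 ]
  [ 2  -2    5    -3  -1 ]
R3 := R3 − 2·R1
  [ 1  -1  5/2  -3/2   0 ]
  [ 0   2   -3     4   3 ]
  [ 0   0    0     0  -1 ]
R2 := 1/2·R2
  [ 1  -1   5/2  -3/2    0 ]
  [ 0   1  -3/2     2  3/2 ]
  [ 0   0     0     0   -1 ]
R3 := -1·R3
  [ 1  -1   5/2  -3/2    0 ]
  [ 0   1  -3/2     2  3/2 ]
  [ 0   0     0     0    1 ]
R2 := R2 − 3/2·R3
  [ 1  -1   5/2  -3/2  0 ]
  [ 0   1  -3/2     2  0 ]
  [ 0   0     0     0  1 ]
R1 := R1 + R2
  [ 1  0     1  1/2  0 ]
  [ 0  1  -3/2    2  0 ]
  [ 0  0     0    0  1 ]
Pivot columns are the columns containing a leading 1.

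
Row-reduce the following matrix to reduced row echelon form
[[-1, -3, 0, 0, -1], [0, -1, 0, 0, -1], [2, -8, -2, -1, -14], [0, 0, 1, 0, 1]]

[[1, 0, 0, 0, -2], [0, 1, 0, 0, 1], [0, 0, 1, 0, 1], [0, 0, 0, 1, 0]]

R1 ← -1·R1
  [ 1   3   0   0    1 ]
  [ 0  -1   0   0   -1 ]
  [ 2  -8  -2  -1  -14 ]
  [ 0   0   1   0    1 ]
R3 ← R3 − 2·R1
  [ 1    3   0   0    1 ]
  [ 0   -1   0   0   -1 ]
  [ 0  -14  -2  -1  -16 ]
  [ 0    0   1   0    1 ]
R2 ← -1·R2
  [ 1    3   0   0    1 ]
  [ 0    1   0   0    1 ]
  [ 0  -14  -2  -1  -16 ]
  [ 0    0   1   0    1 ]
R3 ← R3 + 14·R2
  [ 1  3   0   0   1 ]
  [ 0  1   0   0   1 ]
  [ 0  0  -2  -1  -2 ]
  [ 0  0   1   0   1 ]
R3 ← -1/2·R3
  [ 1  3  0    0  1 ]
  [ 0  1  0    0  1 ]
  [ 0  0  1  1/2  1 ]
  [ 0  0  1    0  1 ]
R4 ← R4 − R3
  [ 1  3  0     0  1 ]
  [ 0  1  0     0  1 ]
  [ 0  0  1   1/2  1 ]
  [ 0  0  0  -1/2  0 ]
R4 ← -2·R4
  [ 1  3  0    0  1 ]
  [ 0  1  0    0  1 ]
  [ 0  0  1  1/2  1 ]
  [ 0  0  0    1  0 ]
R3 ← R3 − 1/2·R4
  [ 1  3  0  0  1 ]
  [ 0  1  0  0  1 ]
  [ 0  0  1  0  1 ]
  [ 0  0  0  1  0 ]
R1 ← R1 − 3·R2
  [ 1  0  0  0  -2 ]
  [ 0  1  0  0   1 ]
  [ 0  0  1  0   1 ]
  [ 0  0  0  1   0 ]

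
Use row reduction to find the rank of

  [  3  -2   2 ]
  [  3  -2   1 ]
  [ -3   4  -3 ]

rank = 3

R1 := 1/3·R1
  [  1  -2/3  2/3 ]
  [  3    -2    1 ]
  [ -3     4   -3 ]
R2 := R2 − 3·R1
  [  1  -2/3  2/3 ]
  [  0     0   -1 ]
  [ -3     4   -3 ]
R3 := R3 + 3·R1
  [ 1  -2/3  2/3 ]
  [ 0     0   -1 ]
  [ 0     2   -1 ]
R2 <-> R3
  [ 1  -2/3  2/3 ]
  [ 0     2   -1 ]
  [ 0     0   -1 ]
R2 := 1/2·R2
  [ 1  -2/3   2/3 ]
  [ 0     1  -1/2 ]
  [ 0     0    -1 ]
R3 := -1·R3
  [ 1  -2/3   2/3 ]
  [ 0     1  -1/2 ]
  [ 0     0     1 ]
R2 := R2 + 1/2·R3
  [ 1  -2/3  2/3 ]
  [ 0     1    0 ]
  [ 0     0    1 ]
R1 := R1 − 2/3·R3
  [ 1  -2/3  0 ]
  [ 0     1  0 ]
  [ 0     0  1 ]
R1 := R1 + 2/3·R2
  [ 1  0  0 ]
  [ 0  1  0 ]
  [ 0  0  1 ]
The reduced form has 3 nonzero rows.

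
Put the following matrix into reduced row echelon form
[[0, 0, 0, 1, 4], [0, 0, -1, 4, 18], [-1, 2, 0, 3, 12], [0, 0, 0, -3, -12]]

r1 ↔ r3
  [ -1  2   0   3   12 ]
  [  0  0  -1   4   18 ]
  [  0  0   0   1    4 ]
  [  0  0   0  -3  -12 ]
r1 -> -1·r1
  [ 1  -2   0  -3  -12 ]
  [ 0   0  -1   4   18 ]
  [ 0   0   0   1    4 ]
  [ 0   0   0  -3  -12 ]
r2 -> -1·r2
  [ 1  -2  0  -3  -12 ]
  [ 0   0  1  -4  -18 ]
  [ 0   0  0   1    4 ]
  [ 0   0  0  -3  -12 ]
r4 -> r4 + 3·r3
  [ 1  -2  0  -3  -12 ]
  [ 0   0  1  -4  -18 ]
  [ 0   0  0   1    4 ]
  [ 0   0  0   0    0 ]
r2 -> r2 + 4·r3
  [ 1  -2  0  -3  -12 ]
  [ 0   0  1   0   -2 ]
  [ 0   0  0   1    4 ]
  [ 0   0  0   0    0 ]
r1 -> r1 + 3·r3
  [ 1  -2  0  0   0 ]
  [ 0   0  1  0  -2 ]
  [ 0   0  0  1   4 ]
  [ 0   0  0  0   0 ]

[[1, -2, 0, 0, 0], [0, 0, 1, 0, -2], [0, 0, 0, 1, 4], [0, 0, 0, 0, 0]]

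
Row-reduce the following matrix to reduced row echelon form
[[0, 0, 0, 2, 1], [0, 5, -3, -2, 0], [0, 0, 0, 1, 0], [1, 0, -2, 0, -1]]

[[1, 0, -2, 0, 0], [0, 1, -3/5, 0, 0], [0, 0, 0, 1, 0], [0, 0, 0, 0, 1]]

R1 <-> R4
  [ 1  0  -2   0  -1 ]
  [ 0  5  -3  -2   0 ]
  [ 0  0   0   1   0 ]
  [ 0  0   0   2   1 ]
R2 := 1/5·R2
  [ 1  0    -2     0  -1 ]
  [ 0  1  -3/5  -2/5   0 ]
  [ 0  0     0     1   0 ]
  [ 0  0     0     2   1 ]
R4 := R4 − 2·R3
  [ 1  0    -2     0  -1 ]
  [ 0  1  -3/5  -2/5   0 ]
  [ 0  0     0     1   0 ]
  [ 0  0     0     0   1 ]
R1 := R1 + R4
  [ 1  0    -2     0  0 ]
  [ 0  1  -3/5  -2/5  0 ]
  [ 0  0     0     1  0 ]
  [ 0  0     0     0  1 ]
R2 := R2 + 2/5·R3
  [ 1  0    -2  0  0 ]
  [ 0  1  -3/5  0  0 ]
  [ 0  0     0  1  0 ]
  [ 0  0     0  0  1 ]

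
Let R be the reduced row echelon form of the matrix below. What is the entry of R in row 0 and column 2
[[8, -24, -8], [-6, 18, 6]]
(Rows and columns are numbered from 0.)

r1 → 1/8·r1
  [  1  -3  -1 ]
  [ -6  18   6 ]
r2 → r2 + 6·r1
  [ 1  -3  -1 ]
  [ 0   0   0 ]

-1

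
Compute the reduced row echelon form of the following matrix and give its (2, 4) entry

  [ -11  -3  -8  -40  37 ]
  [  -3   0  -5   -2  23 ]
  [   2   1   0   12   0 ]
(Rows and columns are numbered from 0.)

-4

R1 := -1/11·R1
  [  1  3/11  8/11  40/11  -37/11 ]
  [ -3     0    -5     -2      23 ]
  [  2     1     0     12       0 ]
R2 := R2 + 3·R1
  [ 1  3/11    8/11  40/11  -37/11 ]
  [ 0  9/11  -31/11  98/11  142/11 ]
  [ 2     1       0     12       0 ]
R3 := R3 − 2·R1
  [ 1  3/11    8/11  40/11  -37/11 ]
  [ 0  9/11  -31/11  98/11  142/11 ]
  [ 0  5/11  -16/11  52/11   74/11 ]
R2 := 11/9·R2
  [ 1  3/11    8/11  40/11  -37/11 ]
  [ 0     1   -31/9   98/9   142/9 ]
  [ 0  5/11  -16/11  52/11   74/11 ]
R3 := R3 − 5/11·R2
  [ 1  3/11   8/11  40/11  -37/11 ]
  [ 0     1  -31/9   98/9   142/9 ]
  [ 0     0    1/9   -2/9    -4/9 ]
R3 := 9·R3
  [ 1  3/11   8/11  40/11  -37/11 ]
  [ 0     1  -31/9   98/9   142/9 ]
  [ 0     0      1     -2      -4 ]
R2 := R2 + 31/9·R3
  [ 1  3/11  8/11  40/11  -37/11 ]
  [ 0     1     0      4       2 ]
  [ 0     0     1     -2      -4 ]
R1 := R1 − 8/11·R3
  [ 1  3/11  0  56/11  -5/11 ]
  [ 0     1  0      4      2 ]
  [ 0     0  1     -2     -4 ]
R1 := R1 − 3/11·R2
  [ 1  0  0   4  -1 ]
  [ 0  1  0   4   2 ]
  [ 0  0  1  -2  -4 ]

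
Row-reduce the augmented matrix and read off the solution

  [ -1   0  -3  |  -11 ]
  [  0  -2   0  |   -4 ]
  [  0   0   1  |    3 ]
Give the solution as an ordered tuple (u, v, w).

R1 → -1·R1
  [ 1   0  3  |  11 ]
  [ 0  -2  0  |  -4 ]
  [ 0   0  1  |   3 ]
R2 → -1/2·R2
  [ 1  0  3  |  11 ]
  [ 0  1  0  |   2 ]
  [ 0  0  1  |   3 ]
R1 → R1 − 3·R3
  [ 1  0  0  |  2 ]
  [ 0  1  0  |  2 ]
  [ 0  0  1  |  3 ]
Reading off the last column: u = 2, v = 2, w = 3.

(2, 2, 3)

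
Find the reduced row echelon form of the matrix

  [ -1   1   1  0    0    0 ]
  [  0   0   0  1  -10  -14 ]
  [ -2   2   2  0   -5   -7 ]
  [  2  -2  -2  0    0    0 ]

[[1, -1, -1, 0, 0, 0], [0, 0, 0, 1, 0, 0], [0, 0, 0, 0, 1, 7/5], [0, 0, 0, 0, 0, 0]]

r1 -> -1·r1
r3 -> r3 + 2·r1
r4 -> r4 − 2·r1
r3 -> -1/5·r3
r2 -> r2 + 10·r3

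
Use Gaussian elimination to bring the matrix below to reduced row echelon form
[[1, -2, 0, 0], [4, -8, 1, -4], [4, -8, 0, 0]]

R2 → R2 − 4·R1
  [ 1  -2  0   0 ]
  [ 0   0  1  -4 ]
  [ 4  -8  0   0 ]
R3 → R3 − 4·R1
  [ 1  -2  0   0 ]
  [ 0   0  1  -4 ]
  [ 0   0  0   0 ]

[[1, -2, 0, 0], [0, 0, 1, -4], [0, 0, 0, 0]]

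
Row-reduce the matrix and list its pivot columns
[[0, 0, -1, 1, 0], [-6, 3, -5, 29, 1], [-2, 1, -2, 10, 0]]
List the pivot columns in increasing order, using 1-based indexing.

ρ1 <=> ρ2
  [ -6  3  -5  29  1 ]
  [  0  0  -1   1  0 ]
  [ -2  1  -2  10  0 ]
ρ1 -> -1/6·ρ1
  [  1  -1/2  5/6  -29/6  -1/6 ]
  [  0     0   -1      1     0 ]
  [ -2     1   -2     10     0 ]
ρ3 -> ρ3 + 2·ρ1
  [ 1  -1/2   5/6  -29/6  -1/6 ]
  [ 0     0    -1      1     0 ]
  [ 0     0  -1/3    1/3  -1/3 ]
ρ2 -> -1·ρ2
  [ 1  -1/2   5/6  -29/6  -1/6 ]
  [ 0     0     1     -1     0 ]
  [ 0     0  -1/3    1/3  -1/3 ]
ρ3 -> ρ3 + 1/3·ρ2
  [ 1  -1/2  5/6  -29/6  -1/6 ]
  [ 0     0    1     -1     0 ]
  [ 0     0    0      0  -1/3 ]
ρ3 -> -3·ρ3
  [ 1  -1/2  5/6  -29/6  -1/6 ]
  [ 0     0    1     -1     0 ]
  [ 0     0    0      0     1 ]
ρ1 -> ρ1 + 1/6·ρ3
  [ 1  -1/2  5/6  -29/6  0 ]
  [ 0     0    1     -1  0 ]
  [ 0     0    0      0  1 ]
ρ1 -> ρ1 − 5/6·ρ2
  [ 1  -1/2  0  -4  0 ]
  [ 0     0  1  -1  0 ]
  [ 0     0  0   0  1 ]
Pivot columns are the columns containing a leading 1.

1, 3, 5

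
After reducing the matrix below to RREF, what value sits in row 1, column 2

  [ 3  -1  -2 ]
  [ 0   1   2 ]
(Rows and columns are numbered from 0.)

R1 -> 1/3·R1
  [ 1  -1/3  -2/3 ]
  [ 0     1     2 ]
R1 -> R1 + 1/3·R2
  [ 1  0  0 ]
  [ 0  1  2 ]

2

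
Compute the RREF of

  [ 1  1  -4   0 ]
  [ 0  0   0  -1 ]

ρ2 → -1·ρ2
  [ 1  1  -4  0 ]
  [ 0  0   0  1 ]

[[1, 1, -4, 0], [0, 0, 0, 1]]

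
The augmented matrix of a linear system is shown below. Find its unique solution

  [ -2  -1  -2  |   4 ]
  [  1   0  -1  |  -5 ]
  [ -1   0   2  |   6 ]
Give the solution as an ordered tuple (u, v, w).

(-4, 2, 1)

Multiply R1 by -1/2.
  [  1  1/2   1  |  -2 ]
  [  1    0  -1  |  -5 ]
  [ -1    0   2  |   6 ]
Subtract R1 from R2.
  [  1   1/2   1  |  -2 ]
  [  0  -1/2  -2  |  -3 ]
  [ -1     0   2  |   6 ]
Add R1 to R3.
  [ 1   1/2   1  |  -2 ]
  [ 0  -1/2  -2  |  -3 ]
  [ 0   1/2   3  |   4 ]
Multiply R2 by -2.
  [ 1  1/2  1  |  -2 ]
  [ 0    1  4  |   6 ]
  [ 0  1/2  3  |   4 ]
Subtract 1/2 times R2 from R3.
  [ 1  1/2  1  |  -2 ]
  [ 0    1  4  |   6 ]
  [ 0    0  1  |   1 ]
Subtract 4 times R3 from R2.
  [ 1  1/2  1  |  -2 ]
  [ 0    1  0  |   2 ]
  [ 0    0  1  |   1 ]
Subtract R3 from R1.
  [ 1  1/2  0  |  -3 ]
  [ 0    1  0  |   2 ]
  [ 0    0  1  |   1 ]
Subtract 1/2 times R2 from R1.
  [ 1  0  0  |  -4 ]
  [ 0  1  0  |   2 ]
  [ 0  0  1  |   1 ]
Reading off the last column: u = -4, v = 2, w = 1.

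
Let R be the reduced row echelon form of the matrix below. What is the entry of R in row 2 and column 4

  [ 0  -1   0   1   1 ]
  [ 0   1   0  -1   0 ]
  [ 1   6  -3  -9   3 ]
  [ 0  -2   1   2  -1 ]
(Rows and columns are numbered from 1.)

-1

r1 ↔ r3
  [ 1   6  -3  -9   3 ]
  [ 0   1   0  -1   0 ]
  [ 0  -1   0   1   1 ]
  [ 0  -2   1   2  -1 ]
r3 := r3 + r2
  [ 1   6  -3  -9   3 ]
  [ 0   1   0  -1   0 ]
  [ 0   0   0   0   1 ]
  [ 0  -2   1   2  -1 ]
r4 := r4 + 2·r2
  [ 1  6  -3  -9   3 ]
  [ 0  1   0  -1   0 ]
  [ 0  0   0   0   1 ]
  [ 0  0   1   0  -1 ]
r3 ↔ r4
  [ 1  6  -3  -9   3 ]
  [ 0  1   0  -1   0 ]
  [ 0  0   1   0  -1 ]
  [ 0  0   0   0   1 ]
r3 := r3 + r4
  [ 1  6  -3  -9  3 ]
  [ 0  1   0  -1  0 ]
  [ 0  0   1   0  0 ]
  [ 0  0   0   0  1 ]
r1 := r1 − 3·r4
  [ 1  6  -3  -9  0 ]
  [ 0  1   0  -1  0 ]
  [ 0  0   1   0  0 ]
  [ 0  0   0   0  1 ]
r1 := r1 + 3·r3
  [ 1  6  0  -9  0 ]
  [ 0  1  0  -1  0 ]
  [ 0  0  1   0  0 ]
  [ 0  0  0   0  1 ]
r1 := r1 − 6·r2
  [ 1  0  0  -3  0 ]
  [ 0  1  0  -1  0 ]
  [ 0  0  1   0  0 ]
  [ 0  0  0   0  1 ]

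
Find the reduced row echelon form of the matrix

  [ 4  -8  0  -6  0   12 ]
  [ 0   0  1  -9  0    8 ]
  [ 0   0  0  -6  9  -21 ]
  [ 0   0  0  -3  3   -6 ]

r1 → 1/4·r1
  [ 1  -2  0  -3/2  0    3 ]
  [ 0   0  1    -9  0    8 ]
  [ 0   0  0    -6  9  -21 ]
  [ 0   0  0    -3  3   -6 ]
r3 → -1/6·r3
  [ 1  -2  0  -3/2     0    3 ]
  [ 0   0  1    -9     0    8 ]
  [ 0   0  0     1  -3/2  7/2 ]
  [ 0   0  0    -3     3   -6 ]
r4 → r4 + 3·r3
  [ 1  -2  0  -3/2     0    3 ]
  [ 0   0  1    -9     0    8 ]
  [ 0   0  0     1  -3/2  7/2 ]
  [ 0   0  0     0  -3/2  9/2 ]
r4 → -2/3·r4
  [ 1  -2  0  -3/2     0    3 ]
  [ 0   0  1    -9     0    8 ]
  [ 0   0  0     1  -3/2  7/2 ]
  [ 0   0  0     0     1   -3 ]
r3 → r3 + 3/2·r4
  [ 1  -2  0  -3/2  0   3 ]
  [ 0   0  1    -9  0   8 ]
  [ 0   0  0     1  0  -1 ]
  [ 0   0  0     0  1  -3 ]
r2 → r2 + 9·r3
  [ 1  -2  0  -3/2  0   3 ]
  [ 0   0  1     0  0  -1 ]
  [ 0   0  0     1  0  -1 ]
  [ 0   0  0     0  1  -3 ]
r1 → r1 + 3/2·r3
  [ 1  -2  0  0  0  3/2 ]
  [ 0   0  1  0  0   -1 ]
  [ 0   0  0  1  0   -1 ]
  [ 0   0  0  0  1   -3 ]

[[1, -2, 0, 0, 0, 3/2], [0, 0, 1, 0, 0, -1], [0, 0, 0, 1, 0, -1], [0, 0, 0, 0, 1, -3]]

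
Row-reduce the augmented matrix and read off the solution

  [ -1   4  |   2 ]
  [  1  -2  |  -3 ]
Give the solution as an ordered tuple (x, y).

r1 → -1·r1
  [ 1  -4  |  -2 ]
  [ 1  -2  |  -3 ]
r2 → r2 − r1
  [ 1  -4  |  -2 ]
  [ 0   2  |  -1 ]
r2 → 1/2·r2
  [ 1  -4  |    -2 ]
  [ 0   1  |  -1/2 ]
r1 → r1 + 4·r2
  [ 1  0  |    -4 ]
  [ 0  1  |  -1/2 ]
Reading off the last column: x = -4, y = -1/2.

(-4, -1/2)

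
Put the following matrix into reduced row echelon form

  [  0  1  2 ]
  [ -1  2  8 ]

Swap r1 and r2.
  [ -1  2  8 ]
  [  0  1  2 ]
Multiply r1 by -1.
  [ 1  -2  -8 ]
  [ 0   1   2 ]
Add 2 times r2 to r1.
  [ 1  0  -4 ]
  [ 0  1   2 ]

[[1, 0, -4], [0, 1, 2]]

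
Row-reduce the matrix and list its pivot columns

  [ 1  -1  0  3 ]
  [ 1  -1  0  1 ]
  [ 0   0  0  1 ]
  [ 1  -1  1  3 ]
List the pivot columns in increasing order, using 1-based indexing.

R2 -> R2 − R1
  [ 1  -1  0   3 ]
  [ 0   0  0  -2 ]
  [ 0   0  0   1 ]
  [ 1  -1  1   3 ]
R4 -> R4 − R1
  [ 1  -1  0   3 ]
  [ 0   0  0  -2 ]
  [ 0   0  0   1 ]
  [ 0   0  1   0 ]
R2 <=> R4
  [ 1  -1  0   3 ]
  [ 0   0  1   0 ]
  [ 0   0  0   1 ]
  [ 0   0  0  -2 ]
R4 -> R4 + 2·R3
  [ 1  -1  0  3 ]
  [ 0   0  1  0 ]
  [ 0   0  0  1 ]
  [ 0   0  0  0 ]
R1 -> R1 − 3·R3
  [ 1  -1  0  0 ]
  [ 0   0  1  0 ]
  [ 0   0  0  1 ]
  [ 0   0  0  0 ]
Pivot columns are the columns containing a leading 1.

1, 3, 4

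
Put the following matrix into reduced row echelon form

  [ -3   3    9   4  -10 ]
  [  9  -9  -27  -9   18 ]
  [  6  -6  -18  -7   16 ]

Multiply r1 by -1/3.
  [ 1  -1   -3  -4/3  10/3 ]
  [ 9  -9  -27    -9    18 ]
  [ 6  -6  -18    -7    16 ]
Subtract 9 times r1 from r2.
  [ 1  -1   -3  -4/3  10/3 ]
  [ 0   0    0     3   -12 ]
  [ 6  -6  -18    -7    16 ]
Subtract 6 times r1 from r3.
  [ 1  -1  -3  -4/3  10/3 ]
  [ 0   0   0     3   -12 ]
  [ 0   0   0     1    -4 ]
Multiply r2 by 1/3.
  [ 1  -1  -3  -4/3  10/3 ]
  [ 0   0   0     1    -4 ]
  [ 0   0   0     1    -4 ]
Subtract r2 from r3.
  [ 1  -1  -3  -4/3  10/3 ]
  [ 0   0   0     1    -4 ]
  [ 0   0   0     0     0 ]
Add 4/3 times r2 to r1.
  [ 1  -1  -3  0  -2 ]
  [ 0   0   0  1  -4 ]
  [ 0   0   0  0   0 ]

[[1, -1, -3, 0, -2], [0, 0, 0, 1, -4], [0, 0, 0, 0, 0]]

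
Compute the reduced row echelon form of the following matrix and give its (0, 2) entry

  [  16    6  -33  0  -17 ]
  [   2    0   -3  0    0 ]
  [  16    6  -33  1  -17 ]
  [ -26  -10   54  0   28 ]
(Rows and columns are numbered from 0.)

Multiply R1 by 1/16.
  [   1  3/8  -33/16  0  -17/16 ]
  [   2    0      -3  0       0 ]
  [  16    6     -33  1     -17 ]
  [ -26  -10      54  0      28 ]
Subtract 2 times R1 from R2.
  [   1   3/8  -33/16  0  -17/16 ]
  [   0  -3/4     9/8  0    17/8 ]
  [  16     6     -33  1     -17 ]
  [ -26   -10      54  0      28 ]
Subtract 16 times R1 from R3.
  [   1   3/8  -33/16  0  -17/16 ]
  [   0  -3/4     9/8  0    17/8 ]
  [   0     0       0  1       0 ]
  [ -26   -10      54  0      28 ]
Add 26 times R1 to R4.
  [ 1   3/8  -33/16  0  -17/16 ]
  [ 0  -3/4     9/8  0    17/8 ]
  [ 0     0       0  1       0 ]
  [ 0  -1/4     3/8  0     3/8 ]
Multiply R2 by -4/3.
  [ 1   3/8  -33/16  0  -17/16 ]
  [ 0     1    -3/2  0   -17/6 ]
  [ 0     0       0  1       0 ]
  [ 0  -1/4     3/8  0     3/8 ]
Add 1/4 times R2 to R4.
  [ 1  3/8  -33/16  0  -17/16 ]
  [ 0    1    -3/2  0   -17/6 ]
  [ 0    0       0  1       0 ]
  [ 0    0       0  0    -1/3 ]
Multiply R4 by -3.
  [ 1  3/8  -33/16  0  -17/16 ]
  [ 0    1    -3/2  0   -17/6 ]
  [ 0    0       0  1       0 ]
  [ 0    0       0  0       1 ]
Add 17/6 times R4 to R2.
  [ 1  3/8  -33/16  0  -17/16 ]
  [ 0    1    -3/2  0       0 ]
  [ 0    0       0  1       0 ]
  [ 0    0       0  0       1 ]
Add 17/16 times R4 to R1.
  [ 1  3/8  -33/16  0  0 ]
  [ 0    1    -3/2  0  0 ]
  [ 0    0       0  1  0 ]
  [ 0    0       0  0  1 ]
Subtract 3/8 times R2 from R1.
  [ 1  0  -3/2  0  0 ]
  [ 0  1  -3/2  0  0 ]
  [ 0  0     0  1  0 ]
  [ 0  0     0  0  1 ]

-3/2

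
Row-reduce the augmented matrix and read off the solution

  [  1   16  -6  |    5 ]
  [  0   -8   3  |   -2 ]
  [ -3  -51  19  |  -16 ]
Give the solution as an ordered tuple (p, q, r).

Add 3 times ρ1 to ρ3.
Multiply ρ2 by -1/8.
Add 3 times ρ2 to ρ3.
Multiply ρ3 by -8.
Add 3/8 times ρ3 to ρ2.
Add 6 times ρ3 to ρ1.
Subtract 16 times ρ2 from ρ1.
Reading off the last column: p = 1, q = 1, r = 2.

(1, 1, 2)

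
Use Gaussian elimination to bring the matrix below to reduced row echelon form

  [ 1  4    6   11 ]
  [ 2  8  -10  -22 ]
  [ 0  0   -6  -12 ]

r2 → r2 − 2·r1
  [ 1  4    6   11 ]
  [ 0  0  -22  -44 ]
  [ 0  0   -6  -12 ]
r2 → -1/22·r2
  [ 1  4   6   11 ]
  [ 0  0   1    2 ]
  [ 0  0  -6  -12 ]
r3 → r3 + 6·r2
  [ 1  4  6  11 ]
  [ 0  0  1   2 ]
  [ 0  0  0   0 ]
r1 → r1 − 6·r2
  [ 1  4  0  -1 ]
  [ 0  0  1   2 ]
  [ 0  0  0   0 ]

[[1, 4, 0, -1], [0, 0, 1, 2], [0, 0, 0, 0]]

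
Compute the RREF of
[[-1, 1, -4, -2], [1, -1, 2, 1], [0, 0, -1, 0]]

R1 → -1·R1
  [ 1  -1   4  2 ]
  [ 1  -1   2  1 ]
  [ 0   0  -1  0 ]
R2 → R2 − R1
  [ 1  -1   4   2 ]
  [ 0   0  -2  -1 ]
  [ 0   0  -1   0 ]
R2 → -1/2·R2
  [ 1  -1   4    2 ]
  [ 0   0   1  1/2 ]
  [ 0   0  -1    0 ]
R3 → R3 + R2
  [ 1  -1  4    2 ]
  [ 0   0  1  1/2 ]
  [ 0   0  0  1/2 ]
R3 → 2·R3
  [ 1  -1  4    2 ]
  [ 0   0  1  1/2 ]
  [ 0   0  0    1 ]
R2 → R2 − 1/2·R3
  [ 1  -1  4  2 ]
  [ 0   0  1  0 ]
  [ 0   0  0  1 ]
R1 → R1 − 2·R3
  [ 1  -1  4  0 ]
  [ 0   0  1  0 ]
  [ 0   0  0  1 ]
R1 → R1 − 4·R2
  [ 1  -1  0  0 ]
  [ 0   0  1  0 ]
  [ 0   0  0  1 ]

[[1, -1, 0, 0], [0, 0, 1, 0], [0, 0, 0, 1]]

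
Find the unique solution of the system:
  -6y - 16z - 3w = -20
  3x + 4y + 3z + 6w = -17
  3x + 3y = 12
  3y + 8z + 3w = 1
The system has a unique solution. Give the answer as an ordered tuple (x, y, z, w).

(3, 1, 2, -6)

Form the augmented matrix and row-reduce:
  [ 0  -6  -16  -3  |  -20 ]
  [ 3   4    3   6  |  -17 ]
  [ 3   3    0   0  |   12 ]
  [ 0   3    8   3  |    1 ]
R1 <=> R2
  [ 3   4    3   6  |  -17 ]
  [ 0  -6  -16  -3  |  -20 ]
  [ 3   3    0   0  |   12 ]
  [ 0   3    8   3  |    1 ]
R1 := 1/3·R1
  [ 1  4/3    1   2  |  -17/3 ]
  [ 0   -6  -16  -3  |    -20 ]
  [ 3    3    0   0  |     12 ]
  [ 0    3    8   3  |      1 ]
R3 := R3 − 3·R1
  [ 1  4/3    1   2  |  -17/3 ]
  [ 0   -6  -16  -3  |    -20 ]
  [ 0   -1   -3  -6  |     29 ]
  [ 0    3    8   3  |      1 ]
R2 := -1/6·R2
  [ 1  4/3    1    2  |  -17/3 ]
  [ 0    1  8/3  1/2  |   10/3 ]
  [ 0   -1   -3   -6  |     29 ]
  [ 0    3    8    3  |      1 ]
R3 := R3 + R2
  [ 1  4/3     1      2  |  -17/3 ]
  [ 0    1   8/3    1/2  |   10/3 ]
  [ 0    0  -1/3  -11/2  |   97/3 ]
  [ 0    3     8      3  |      1 ]
R4 := R4 − 3·R2
  [ 1  4/3     1      2  |  -17/3 ]
  [ 0    1   8/3    1/2  |   10/3 ]
  [ 0    0  -1/3  -11/2  |   97/3 ]
  [ 0    0     0    3/2  |     -9 ]
R3 := -3·R3
  [ 1  4/3    1     2  |  -17/3 ]
  [ 0    1  8/3   1/2  |   10/3 ]
  [ 0    0    1  33/2  |    -97 ]
  [ 0    0    0   3/2  |     -9 ]
R4 := 2/3·R4
  [ 1  4/3    1     2  |  -17/3 ]
  [ 0    1  8/3   1/2  |   10/3 ]
  [ 0    0    1  33/2  |    -97 ]
  [ 0    0    0     1  |     -6 ]
R3 := R3 − 33/2·R4
  [ 1  4/3    1    2  |  -17/3 ]
  [ 0    1  8/3  1/2  |   10/3 ]
  [ 0    0    1    0  |      2 ]
  [ 0    0    0    1  |     -6 ]
R2 := R2 − 1/2·R4
  [ 1  4/3    1  2  |  -17/3 ]
  [ 0    1  8/3  0  |   19/3 ]
  [ 0    0    1  0  |      2 ]
  [ 0    0    0  1  |     -6 ]
R1 := R1 − 2·R4
  [ 1  4/3    1  0  |  19/3 ]
  [ 0    1  8/3  0  |  19/3 ]
  [ 0    0    1  0  |     2 ]
  [ 0    0    0  1  |    -6 ]
R2 := R2 − 8/3·R3
  [ 1  4/3  1  0  |  19/3 ]
  [ 0    1  0  0  |     1 ]
  [ 0    0  1  0  |     2 ]
  [ 0    0  0  1  |    -6 ]
R1 := R1 − R3
  [ 1  4/3  0  0  |  13/3 ]
  [ 0    1  0  0  |     1 ]
  [ 0    0  1  0  |     2 ]
  [ 0    0  0  1  |    -6 ]
R1 := R1 − 4/3·R2
  [ 1  0  0  0  |   3 ]
  [ 0  1  0  0  |   1 ]
  [ 0  0  1  0  |   2 ]
  [ 0  0  0  1  |  -6 ]
Reading off the last column: x = 3, y = 1, z = 2, w = -6.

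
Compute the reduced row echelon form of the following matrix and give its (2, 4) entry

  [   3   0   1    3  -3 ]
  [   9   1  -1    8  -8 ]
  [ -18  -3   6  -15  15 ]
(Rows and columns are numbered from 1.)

-1

R1 -> 1/3·R1
  [   1   0  1/3    1  -1 ]
  [   9   1   -1    8  -8 ]
  [ -18  -3    6  -15  15 ]
R2 -> R2 − 9·R1
  [   1   0  1/3    1  -1 ]
  [   0   1   -4   -1   1 ]
  [ -18  -3    6  -15  15 ]
R3 -> R3 + 18·R1
  [ 1   0  1/3   1  -1 ]
  [ 0   1   -4  -1   1 ]
  [ 0  -3   12   3  -3 ]
R3 -> R3 + 3·R2
  [ 1  0  1/3   1  -1 ]
  [ 0  1   -4  -1   1 ]
  [ 0  0    0   0   0 ]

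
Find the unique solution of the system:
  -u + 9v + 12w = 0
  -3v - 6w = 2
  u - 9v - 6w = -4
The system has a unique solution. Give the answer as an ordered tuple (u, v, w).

Form the augmented matrix and row-reduce:
  [ -1   9  12  |   0 ]
  [  0  -3  -6  |   2 ]
  [  1  -9  -6  |  -4 ]
Multiply R1 by -1.
  [ 1  -9  -12  |   0 ]
  [ 0  -3   -6  |   2 ]
  [ 1  -9   -6  |  -4 ]
Subtract R1 from R3.
  [ 1  -9  -12  |   0 ]
  [ 0  -3   -6  |   2 ]
  [ 0   0    6  |  -4 ]
Multiply R2 by -1/3.
  [ 1  -9  -12  |     0 ]
  [ 0   1    2  |  -2/3 ]
  [ 0   0    6  |    -4 ]
Multiply R3 by 1/6.
  [ 1  -9  -12  |     0 ]
  [ 0   1    2  |  -2/3 ]
  [ 0   0    1  |  -2/3 ]
Subtract 2 times R3 from R2.
  [ 1  -9  -12  |     0 ]
  [ 0   1    0  |   2/3 ]
  [ 0   0    1  |  -2/3 ]
Add 12 times R3 to R1.
  [ 1  -9  0  |    -8 ]
  [ 0   1  0  |   2/3 ]
  [ 0   0  1  |  -2/3 ]
Add 9 times R2 to R1.
  [ 1  0  0  |    -2 ]
  [ 0  1  0  |   2/3 ]
  [ 0  0  1  |  -2/3 ]
Reading off the last column: u = -2, v = 2/3, w = -2/3.

(-2, 2/3, -2/3)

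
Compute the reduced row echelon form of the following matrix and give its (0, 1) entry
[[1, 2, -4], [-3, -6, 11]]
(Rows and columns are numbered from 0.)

2

Add 3 times ρ1 to ρ2.
  [ 1  2  -4 ]
  [ 0  0  -1 ]
Multiply ρ2 by -1.
  [ 1  2  -4 ]
  [ 0  0   1 ]
Add 4 times ρ2 to ρ1.
  [ 1  2  0 ]
  [ 0  0  1 ]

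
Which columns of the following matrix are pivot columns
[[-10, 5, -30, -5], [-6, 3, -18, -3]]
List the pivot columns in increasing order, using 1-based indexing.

1

R1 -> -1/10·R1
  [  1  -1/2    3  1/2 ]
  [ -6     3  -18   -3 ]
R2 -> R2 + 6·R1
  [ 1  -1/2  3  1/2 ]
  [ 0     0  0    0 ]
Pivot columns are the columns containing a leading 1.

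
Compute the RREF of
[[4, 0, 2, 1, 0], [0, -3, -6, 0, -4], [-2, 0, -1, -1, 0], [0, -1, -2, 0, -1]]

[[1, 0, 1/2, 0, 0], [0, 1, 2, 0, 0], [0, 0, 0, 1, 0], [0, 0, 0, 0, 1]]

Multiply R1 by 1/4.
Add 2 times R1 to R3.
Multiply R2 by -1/3.
Add R2 to R4.
Multiply R3 by -2.
Multiply R4 by 3.
Subtract 4/3 times R4 from R2.
Subtract 1/4 times R3 from R1.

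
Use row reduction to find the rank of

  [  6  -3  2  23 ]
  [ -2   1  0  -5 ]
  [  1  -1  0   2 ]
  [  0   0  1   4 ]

Multiply r1 by 1/6.
Add 2 times r1 to r2.
Subtract r1 from r3.
Swap r2 and r3.
Multiply r2 by -2.
Multiply r3 by 3/2.
Subtract r3 from r4.
Subtract 2/3 times r3 from r2.
Subtract 1/3 times r3 from r1.
Add 1/2 times r2 to r1.
The reduced form has 3 nonzero rows.

rank = 3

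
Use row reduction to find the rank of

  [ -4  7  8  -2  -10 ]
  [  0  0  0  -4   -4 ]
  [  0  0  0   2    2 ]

R1 ← -1/4·R1
  [ 1  -7/4  -2  1/2  5/2 ]
  [ 0     0   0   -4   -4 ]
  [ 0     0   0    2    2 ]
R2 ← -1/4·R2
  [ 1  -7/4  -2  1/2  5/2 ]
  [ 0     0   0    1    1 ]
  [ 0     0   0    2    2 ]
R3 ← R3 − 2·R2
  [ 1  -7/4  -2  1/2  5/2 ]
  [ 0     0   0    1    1 ]
  [ 0     0   0    0    0 ]
R1 ← R1 − 1/2·R2
  [ 1  -7/4  -2  0  2 ]
  [ 0     0   0  1  1 ]
  [ 0     0   0  0  0 ]
The reduced form has 2 nonzero rows.

rank = 2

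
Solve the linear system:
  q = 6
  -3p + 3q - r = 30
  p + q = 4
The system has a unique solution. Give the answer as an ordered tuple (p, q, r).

(-2, 6, -6)

Form the augmented matrix and row-reduce:
  [  0  1   0  |   6 ]
  [ -3  3  -1  |  30 ]
  [  1  1   0  |   4 ]
R1 <=> R2
R1 ← -1/3·R1
R3 ← R3 − R1
R3 ← R3 − 2·R2
R3 ← -3·R3
R1 ← R1 − 1/3·R3
R1 ← R1 + R2
Reading off the last column: p = -2, q = 6, r = -6.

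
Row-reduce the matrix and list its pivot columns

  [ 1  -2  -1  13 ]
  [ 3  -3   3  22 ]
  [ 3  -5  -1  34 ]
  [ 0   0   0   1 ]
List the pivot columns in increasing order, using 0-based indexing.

ρ2 -> ρ2 − 3·ρ1
  [ 1  -2  -1   13 ]
  [ 0   3   6  -17 ]
  [ 3  -5  -1   34 ]
  [ 0   0   0    1 ]
ρ3 -> ρ3 − 3·ρ1
  [ 1  -2  -1   13 ]
  [ 0   3   6  -17 ]
  [ 0   1   2   -5 ]
  [ 0   0   0    1 ]
ρ2 -> 1/3·ρ2
  [ 1  -2  -1     13 ]
  [ 0   1   2  -17/3 ]
  [ 0   1   2     -5 ]
  [ 0   0   0      1 ]
ρ3 -> ρ3 − ρ2
  [ 1  -2  -1     13 ]
  [ 0   1   2  -17/3 ]
  [ 0   0   0    2/3 ]
  [ 0   0   0      1 ]
ρ3 -> 3/2·ρ3
  [ 1  -2  -1     13 ]
  [ 0   1   2  -17/3 ]
  [ 0   0   0      1 ]
  [ 0   0   0      1 ]
ρ4 -> ρ4 − ρ3
  [ 1  -2  -1     13 ]
  [ 0   1   2  -17/3 ]
  [ 0   0   0      1 ]
  [ 0   0   0      0 ]
ρ2 -> ρ2 + 17/3·ρ3
  [ 1  -2  -1  13 ]
  [ 0   1   2   0 ]
  [ 0   0   0   1 ]
  [ 0   0   0   0 ]
ρ1 -> ρ1 − 13·ρ3
  [ 1  -2  -1  0 ]
  [ 0   1   2  0 ]
  [ 0   0   0  1 ]
  [ 0   0   0  0 ]
ρ1 -> ρ1 + 2·ρ2
  [ 1  0  3  0 ]
  [ 0  1  2  0 ]
  [ 0  0  0  1 ]
  [ 0  0  0  0 ]
Pivot columns are the columns containing a leading 1.

0, 1, 3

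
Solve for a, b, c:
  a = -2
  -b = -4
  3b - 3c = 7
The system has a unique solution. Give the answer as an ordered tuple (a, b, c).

Form the augmented matrix and row-reduce:
  [ 1   0   0  |  -2 ]
  [ 0  -1   0  |  -4 ]
  [ 0   3  -3  |   7 ]
R2 := -1·R2
  [ 1  0   0  |  -2 ]
  [ 0  1   0  |   4 ]
  [ 0  3  -3  |   7 ]
R3 := R3 − 3·R2
  [ 1  0   0  |  -2 ]
  [ 0  1   0  |   4 ]
  [ 0  0  -3  |  -5 ]
R3 := -1/3·R3
  [ 1  0  0  |   -2 ]
  [ 0  1  0  |    4 ]
  [ 0  0  1  |  5/3 ]
Reading off the last column: a = -2, b = 4, c = 5/3.

(-2, 4, 5/3)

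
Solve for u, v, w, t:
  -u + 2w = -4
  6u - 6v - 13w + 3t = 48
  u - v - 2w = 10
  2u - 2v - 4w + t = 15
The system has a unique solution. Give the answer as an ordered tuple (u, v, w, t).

(-2, -6, -3, -5)

Form the augmented matrix and row-reduce:
  [ -1   0    2  0  |  -4 ]
  [  6  -6  -13  3  |  48 ]
  [  1  -1   -2  0  |  10 ]
  [  2  -2   -4  1  |  15 ]
Multiply r1 by -1.
  [ 1   0   -2  0  |   4 ]
  [ 6  -6  -13  3  |  48 ]
  [ 1  -1   -2  0  |  10 ]
  [ 2  -2   -4  1  |  15 ]
Subtract 6 times r1 from r2.
  [ 1   0  -2  0  |   4 ]
  [ 0  -6  -1  3  |  24 ]
  [ 1  -1  -2  0  |  10 ]
  [ 2  -2  -4  1  |  15 ]
Subtract r1 from r3.
  [ 1   0  -2  0  |   4 ]
  [ 0  -6  -1  3  |  24 ]
  [ 0  -1   0  0  |   6 ]
  [ 2  -2  -4  1  |  15 ]
Subtract 2 times r1 from r4.
  [ 1   0  -2  0  |   4 ]
  [ 0  -6  -1  3  |  24 ]
  [ 0  -1   0  0  |   6 ]
  [ 0  -2   0  1  |   7 ]
Multiply r2 by -1/6.
  [ 1   0   -2     0  |   4 ]
  [ 0   1  1/6  -1/2  |  -4 ]
  [ 0  -1    0     0  |   6 ]
  [ 0  -2    0     1  |   7 ]
Add r2 to r3.
  [ 1   0   -2     0  |   4 ]
  [ 0   1  1/6  -1/2  |  -4 ]
  [ 0   0  1/6  -1/2  |   2 ]
  [ 0  -2    0     1  |   7 ]
Add 2 times r2 to r4.
  [ 1  0   -2     0  |   4 ]
  [ 0  1  1/6  -1/2  |  -4 ]
  [ 0  0  1/6  -1/2  |   2 ]
  [ 0  0  1/3     0  |  -1 ]
Multiply r3 by 6.
  [ 1  0   -2     0  |   4 ]
  [ 0  1  1/6  -1/2  |  -4 ]
  [ 0  0    1    -3  |  12 ]
  [ 0  0  1/3     0  |  -1 ]
Subtract 1/3 times r3 from r4.
  [ 1  0   -2     0  |   4 ]
  [ 0  1  1/6  -1/2  |  -4 ]
  [ 0  0    1    -3  |  12 ]
  [ 0  0    0     1  |  -5 ]
Add 3 times r4 to r3.
  [ 1  0   -2     0  |   4 ]
  [ 0  1  1/6  -1/2  |  -4 ]
  [ 0  0    1     0  |  -3 ]
  [ 0  0    0     1  |  -5 ]
Add 1/2 times r4 to r2.
  [ 1  0   -2  0  |      4 ]
  [ 0  1  1/6  0  |  -13/2 ]
  [ 0  0    1  0  |     -3 ]
  [ 0  0    0  1  |     -5 ]
Subtract 1/6 times r3 from r2.
  [ 1  0  -2  0  |   4 ]
  [ 0  1   0  0  |  -6 ]
  [ 0  0   1  0  |  -3 ]
  [ 0  0   0  1  |  -5 ]
Add 2 times r3 to r1.
  [ 1  0  0  0  |  -2 ]
  [ 0  1  0  0  |  -6 ]
  [ 0  0  1  0  |  -3 ]
  [ 0  0  0  1  |  -5 ]
Reading off the last column: u = -2, v = -6, w = -3, t = -5.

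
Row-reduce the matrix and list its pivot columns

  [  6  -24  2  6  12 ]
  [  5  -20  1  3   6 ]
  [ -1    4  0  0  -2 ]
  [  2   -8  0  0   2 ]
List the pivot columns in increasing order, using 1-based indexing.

1, 3, 5

ρ1 -> 1/6·ρ1
ρ2 -> ρ2 − 5·ρ1
ρ3 -> ρ3 + ρ1
ρ4 -> ρ4 − 2·ρ1
ρ2 -> -3/2·ρ2
ρ3 -> ρ3 − 1/3·ρ2
ρ4 -> ρ4 + 2/3·ρ2
ρ3 -> -1/2·ρ3
ρ4 -> ρ4 − 2·ρ3
ρ2 -> ρ2 − 6·ρ3
ρ1 -> ρ1 − 2·ρ3
ρ1 -> ρ1 − 1/3·ρ2
Pivot columns are the columns containing a leading 1.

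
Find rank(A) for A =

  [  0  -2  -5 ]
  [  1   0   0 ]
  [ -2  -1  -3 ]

R1 ↔ R2
  [  1   0   0 ]
  [  0  -2  -5 ]
  [ -2  -1  -3 ]
R3 → R3 + 2·R1
  [ 1   0   0 ]
  [ 0  -2  -5 ]
  [ 0  -1  -3 ]
R2 → -1/2·R2
  [ 1   0    0 ]
  [ 0   1  5/2 ]
  [ 0  -1   -3 ]
R3 → R3 + R2
  [ 1  0     0 ]
  [ 0  1   5/2 ]
  [ 0  0  -1/2 ]
R3 → -2·R3
  [ 1  0    0 ]
  [ 0  1  5/2 ]
  [ 0  0    1 ]
R2 → R2 − 5/2·R3
  [ 1  0  0 ]
  [ 0  1  0 ]
  [ 0  0  1 ]
The reduced form has 3 nonzero rows.

rank = 3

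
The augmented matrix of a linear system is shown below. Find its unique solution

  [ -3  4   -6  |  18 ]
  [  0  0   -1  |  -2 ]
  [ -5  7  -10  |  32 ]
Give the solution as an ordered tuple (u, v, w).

(-2, 6, 2)

R1 ← -1/3·R1
  [  1  -4/3    2  |  -6 ]
  [  0     0   -1  |  -2 ]
  [ -5     7  -10  |  32 ]
R3 ← R3 + 5·R1
  [ 1  -4/3   2  |  -6 ]
  [ 0     0  -1  |  -2 ]
  [ 0   1/3   0  |   2 ]
R2 ↔ R3
  [ 1  -4/3   2  |  -6 ]
  [ 0   1/3   0  |   2 ]
  [ 0     0  -1  |  -2 ]
R2 ← 3·R2
  [ 1  -4/3   2  |  -6 ]
  [ 0     1   0  |   6 ]
  [ 0     0  -1  |  -2 ]
R3 ← -1·R3
  [ 1  -4/3  2  |  -6 ]
  [ 0     1  0  |   6 ]
  [ 0     0  1  |   2 ]
R1 ← R1 − 2·R3
  [ 1  -4/3  0  |  -10 ]
  [ 0     1  0  |    6 ]
  [ 0     0  1  |    2 ]
R1 ← R1 + 4/3·R2
  [ 1  0  0  |  -2 ]
  [ 0  1  0  |   6 ]
  [ 0  0  1  |   2 ]
Reading off the last column: u = -2, v = 6, w = 2.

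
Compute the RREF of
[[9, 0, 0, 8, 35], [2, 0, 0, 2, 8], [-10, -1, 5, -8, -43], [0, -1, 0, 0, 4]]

Multiply R1 by 1/9.
  [   1   0  0  8/9  35/9 ]
  [   2   0  0    2     8 ]
  [ -10  -1  5   -8   -43 ]
  [   0  -1  0    0     4 ]
Subtract 2 times R1 from R2.
  [   1   0  0  8/9  35/9 ]
  [   0   0  0  2/9   2/9 ]
  [ -10  -1  5   -8   -43 ]
  [   0  -1  0    0     4 ]
Add 10 times R1 to R3.
  [ 1   0  0  8/9   35/9 ]
  [ 0   0  0  2/9    2/9 ]
  [ 0  -1  5  8/9  -37/9 ]
  [ 0  -1  0    0      4 ]
Swap R2 and R3.
  [ 1   0  0  8/9   35/9 ]
  [ 0  -1  5  8/9  -37/9 ]
  [ 0   0  0  2/9    2/9 ]
  [ 0  -1  0    0      4 ]
Multiply R2 by -1.
  [ 1   0   0   8/9  35/9 ]
  [ 0   1  -5  -8/9  37/9 ]
  [ 0   0   0   2/9   2/9 ]
  [ 0  -1   0     0     4 ]
Add R2 to R4.
  [ 1  0   0   8/9  35/9 ]
  [ 0  1  -5  -8/9  37/9 ]
  [ 0  0   0   2/9   2/9 ]
  [ 0  0  -5  -8/9  73/9 ]
Swap R3 and R4.
  [ 1  0   0   8/9  35/9 ]
  [ 0  1  -5  -8/9  37/9 ]
  [ 0  0  -5  -8/9  73/9 ]
  [ 0  0   0   2/9   2/9 ]
Multiply R3 by -1/5.
  [ 1  0   0   8/9    35/9 ]
  [ 0  1  -5  -8/9    37/9 ]
  [ 0  0   1  8/45  -73/45 ]
  [ 0  0   0   2/9     2/9 ]
Multiply R4 by 9/2.
  [ 1  0   0   8/9    35/9 ]
  [ 0  1  -5  -8/9    37/9 ]
  [ 0  0   1  8/45  -73/45 ]
  [ 0  0   0     1       1 ]
Subtract 8/45 times R4 from R3.
  [ 1  0   0   8/9  35/9 ]
  [ 0  1  -5  -8/9  37/9 ]
  [ 0  0   1     0  -9/5 ]
  [ 0  0   0     1     1 ]
Add 8/9 times R4 to R2.
  [ 1  0   0  8/9  35/9 ]
  [ 0  1  -5    0     5 ]
  [ 0  0   1    0  -9/5 ]
  [ 0  0   0    1     1 ]
Subtract 8/9 times R4 from R1.
  [ 1  0   0  0     3 ]
  [ 0  1  -5  0     5 ]
  [ 0  0   1  0  -9/5 ]
  [ 0  0   0  1     1 ]
Add 5 times R3 to R2.
  [ 1  0  0  0     3 ]
  [ 0  1  0  0    -4 ]
  [ 0  0  1  0  -9/5 ]
  [ 0  0  0  1     1 ]

[[1, 0, 0, 0, 3], [0, 1, 0, 0, -4], [0, 0, 1, 0, -9/5], [0, 0, 0, 1, 1]]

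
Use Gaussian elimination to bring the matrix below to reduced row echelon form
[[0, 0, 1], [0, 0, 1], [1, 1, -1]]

[[1, 1, 0], [0, 0, 1], [0, 0, 0]]

R1 ↔ R3
R3 -> R3 − R2
R1 -> R1 + R2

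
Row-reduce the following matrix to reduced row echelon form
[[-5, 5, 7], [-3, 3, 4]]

R1 → -1/5·R1
  [  1  -1  -7/5 ]
  [ -3   3     4 ]
R2 → R2 + 3·R1
  [ 1  -1  -7/5 ]
  [ 0   0  -1/5 ]
R2 → -5·R2
  [ 1  -1  -7/5 ]
  [ 0   0     1 ]
R1 → R1 + 7/5·R2
  [ 1  -1  0 ]
  [ 0   0  1 ]

[[1, -1, 0], [0, 0, 1]]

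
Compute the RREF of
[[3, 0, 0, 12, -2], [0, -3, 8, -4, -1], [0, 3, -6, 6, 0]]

Multiply ρ1 by 1/3.
  [ 1   0   0   4  -2/3 ]
  [ 0  -3   8  -4    -1 ]
  [ 0   3  -6   6     0 ]
Multiply ρ2 by -1/3.
  [ 1  0     0    4  -2/3 ]
  [ 0  1  -8/3  4/3   1/3 ]
  [ 0  3    -6    6     0 ]
Subtract 3 times ρ2 from ρ3.
  [ 1  0     0    4  -2/3 ]
  [ 0  1  -8/3  4/3   1/3 ]
  [ 0  0     2    2    -1 ]
Multiply ρ3 by 1/2.
  [ 1  0     0    4  -2/3 ]
  [ 0  1  -8/3  4/3   1/3 ]
  [ 0  0     1    1  -1/2 ]
Add 8/3 times ρ3 to ρ2.
  [ 1  0  0  4  -2/3 ]
  [ 0  1  0  4    -1 ]
  [ 0  0  1  1  -1/2 ]

[[1, 0, 0, 4, -2/3], [0, 1, 0, 4, -1], [0, 0, 1, 1, -1/2]]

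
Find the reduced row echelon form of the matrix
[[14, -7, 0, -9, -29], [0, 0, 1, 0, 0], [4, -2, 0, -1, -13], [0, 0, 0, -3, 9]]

R1 := 1/14·R1
  [ 1  -1/2  0  -9/14  -29/14 ]
  [ 0     0  1      0       0 ]
  [ 4    -2  0     -1     -13 ]
  [ 0     0  0     -3       9 ]
R3 := R3 − 4·R1
  [ 1  -1/2  0  -9/14  -29/14 ]
  [ 0     0  1      0       0 ]
  [ 0     0  0   11/7   -33/7 ]
  [ 0     0  0     -3       9 ]
R3 := 7/11·R3
  [ 1  -1/2  0  -9/14  -29/14 ]
  [ 0     0  1      0       0 ]
  [ 0     0  0      1      -3 ]
  [ 0     0  0     -3       9 ]
R4 := R4 + 3·R3
  [ 1  -1/2  0  -9/14  -29/14 ]
  [ 0     0  1      0       0 ]
  [ 0     0  0      1      -3 ]
  [ 0     0  0      0       0 ]
R1 := R1 + 9/14·R3
  [ 1  -1/2  0  0  -4 ]
  [ 0     0  1  0   0 ]
  [ 0     0  0  1  -3 ]
  [ 0     0  0  0   0 ]

[[1, -1/2, 0, 0, -4], [0, 0, 1, 0, 0], [0, 0, 0, 1, -3], [0, 0, 0, 0, 0]]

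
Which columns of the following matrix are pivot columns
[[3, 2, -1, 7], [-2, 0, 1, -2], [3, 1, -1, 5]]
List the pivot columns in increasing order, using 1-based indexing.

1, 2, 3

Multiply ρ1 by 1/3.
  [  1  2/3  -1/3  7/3 ]
  [ -2    0     1   -2 ]
  [  3    1    -1    5 ]
Add 2 times ρ1 to ρ2.
  [ 1  2/3  -1/3  7/3 ]
  [ 0  4/3   1/3  8/3 ]
  [ 3    1    -1    5 ]
Subtract 3 times ρ1 from ρ3.
  [ 1  2/3  -1/3  7/3 ]
  [ 0  4/3   1/3  8/3 ]
  [ 0   -1     0   -2 ]
Multiply ρ2 by 3/4.
  [ 1  2/3  -1/3  7/3 ]
  [ 0    1   1/4    2 ]
  [ 0   -1     0   -2 ]
Add ρ2 to ρ3.
  [ 1  2/3  -1/3  7/3 ]
  [ 0    1   1/4    2 ]
  [ 0    0   1/4    0 ]
Multiply ρ3 by 4.
  [ 1  2/3  -1/3  7/3 ]
  [ 0    1   1/4    2 ]
  [ 0    0     1    0 ]
Subtract 1/4 times ρ3 from ρ2.
  [ 1  2/3  -1/3  7/3 ]
  [ 0    1     0    2 ]
  [ 0    0     1    0 ]
Add 1/3 times ρ3 to ρ1.
  [ 1  2/3  0  7/3 ]
  [ 0    1  0    2 ]
  [ 0    0  1    0 ]
Subtract 2/3 times ρ2 from ρ1.
  [ 1  0  0  1 ]
  [ 0  1  0  2 ]
  [ 0  0  1  0 ]
Pivot columns are the columns containing a leading 1.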